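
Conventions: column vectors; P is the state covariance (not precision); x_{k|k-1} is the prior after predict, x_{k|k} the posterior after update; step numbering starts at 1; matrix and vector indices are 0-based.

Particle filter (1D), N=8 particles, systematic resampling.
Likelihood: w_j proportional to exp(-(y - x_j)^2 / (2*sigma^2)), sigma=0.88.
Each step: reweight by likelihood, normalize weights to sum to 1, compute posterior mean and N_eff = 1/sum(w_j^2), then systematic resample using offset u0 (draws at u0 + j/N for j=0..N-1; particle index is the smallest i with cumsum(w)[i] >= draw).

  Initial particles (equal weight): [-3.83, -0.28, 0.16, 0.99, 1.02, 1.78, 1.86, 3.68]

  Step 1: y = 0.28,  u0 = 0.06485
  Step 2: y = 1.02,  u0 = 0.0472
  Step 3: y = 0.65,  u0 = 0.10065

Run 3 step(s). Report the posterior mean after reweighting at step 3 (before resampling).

step 1: w=[0.0000, 0.2228, 0.2703, 0.1970, 0.1915, 0.0638, 0.0544, 0.0002]  mean=0.5866  Neff=4.8730  idx=[1, 1, 2, 2, 3, 3, 4, 5]
step 2: w=[0.0600, 0.0600, 0.1108, 0.1108, 0.1785, 0.1785, 0.1786, 0.1230]  mean=0.7563  Neff=7.0197  idx=[0, 2, 3, 4, 5, 5, 6, 7]
step 3: w=[0.0891, 0.1333, 0.1333, 0.1445, 0.1445, 0.1445, 0.1425, 0.0683]  mean=0.7138  Neff=7.6280  idx=[1, 2, 2, 3, 4, 5, 6, 7]

post_mean = 0.7138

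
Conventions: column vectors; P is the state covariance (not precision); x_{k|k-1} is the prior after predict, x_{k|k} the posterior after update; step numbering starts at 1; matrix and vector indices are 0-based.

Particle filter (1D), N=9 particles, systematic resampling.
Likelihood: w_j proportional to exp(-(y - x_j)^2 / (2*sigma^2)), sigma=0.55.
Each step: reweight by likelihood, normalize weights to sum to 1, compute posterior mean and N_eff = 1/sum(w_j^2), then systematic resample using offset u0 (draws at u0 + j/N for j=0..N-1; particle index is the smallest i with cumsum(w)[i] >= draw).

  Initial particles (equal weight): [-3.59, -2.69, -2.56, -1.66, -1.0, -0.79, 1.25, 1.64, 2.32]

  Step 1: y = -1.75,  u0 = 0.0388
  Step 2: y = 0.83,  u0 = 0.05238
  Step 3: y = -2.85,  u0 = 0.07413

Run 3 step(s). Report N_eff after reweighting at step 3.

step 1: w=[0.0017, 0.1068, 0.1556, 0.4540, 0.1816, 0.1003, 0.0000, 0.0000, 0.0000]  mean=-1.7062  Neff=3.5115  idx=[1, 2, 2, 3, 3, 3, 3, 4, 5]
step 2: w=[0.0000, 0.0000, 0.0000, 0.0021, 0.0021, 0.0021, 0.0021, 0.2300, 0.7617]  mean=-0.8455  Neff=1.5794  idx=[7, 7, 8, 8, 8, 8, 8, 8, 8]
step 3: w=[0.2630, 0.2630, 0.0677, 0.0677, 0.0677, 0.0677, 0.0677, 0.0677, 0.0677]  mean=-0.9005  Neff=5.8662  idx=[0, 0, 1, 1, 1, 3, 5, 6, 8]

N_eff = 5.8662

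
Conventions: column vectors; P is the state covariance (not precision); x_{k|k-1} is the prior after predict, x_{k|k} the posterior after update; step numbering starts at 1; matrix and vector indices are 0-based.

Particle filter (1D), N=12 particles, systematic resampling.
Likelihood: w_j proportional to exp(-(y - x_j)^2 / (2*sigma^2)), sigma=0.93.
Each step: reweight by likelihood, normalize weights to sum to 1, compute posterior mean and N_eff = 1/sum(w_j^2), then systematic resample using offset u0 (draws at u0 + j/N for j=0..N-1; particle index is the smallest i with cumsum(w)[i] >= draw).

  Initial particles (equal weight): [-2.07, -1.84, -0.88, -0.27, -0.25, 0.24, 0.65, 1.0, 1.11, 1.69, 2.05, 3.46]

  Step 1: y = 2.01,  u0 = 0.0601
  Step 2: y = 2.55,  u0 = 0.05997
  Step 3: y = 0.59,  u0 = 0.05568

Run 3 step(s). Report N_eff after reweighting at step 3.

step 1: w=[0.0000, 0.0000, 0.0020, 0.0123, 0.0129, 0.0405, 0.0851, 0.1374, 0.1551, 0.2336, 0.2476, 0.0735]  mean=1.5227  Neff=5.7673  idx=[5, 6, 7, 8, 8, 9, 9, 9, 10, 10, 10, 11]
step 2: w=[0.0074, 0.0200, 0.0403, 0.0487, 0.0487, 0.1053, 0.1053, 0.1053, 0.1397, 0.1397, 0.1397, 0.1000]  mean=1.9021  Neff=9.2061  idx=[2, 4, 5, 6, 7, 7, 8, 9, 9, 10, 10, 11]
step 3: w=[0.1739, 0.1640, 0.0952, 0.0952, 0.0952, 0.0952, 0.0559, 0.0559, 0.0559, 0.0559, 0.0559, 0.0016]  mean=1.5784  Neff=9.1705  idx=[0, 0, 1, 1, 2, 3, 4, 5, 6, 7, 9, 10]

N_eff = 9.1705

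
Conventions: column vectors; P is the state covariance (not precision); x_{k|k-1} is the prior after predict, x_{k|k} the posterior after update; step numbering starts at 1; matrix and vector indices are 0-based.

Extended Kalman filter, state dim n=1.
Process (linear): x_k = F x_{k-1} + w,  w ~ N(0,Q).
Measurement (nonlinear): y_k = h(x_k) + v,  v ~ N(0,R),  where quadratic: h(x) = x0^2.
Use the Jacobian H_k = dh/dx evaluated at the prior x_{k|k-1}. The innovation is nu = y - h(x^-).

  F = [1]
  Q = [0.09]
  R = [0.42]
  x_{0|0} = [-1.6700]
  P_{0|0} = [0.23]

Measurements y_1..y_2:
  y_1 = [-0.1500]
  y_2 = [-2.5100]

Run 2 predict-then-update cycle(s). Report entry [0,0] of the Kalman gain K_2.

step 1: x^-=[-1.6700]  P^-=[0.3200]  H_jac=[-3.3400]  S=[3.9898]  K=[-0.2679]  nu=[-2.9389]  x^+=[-0.8827]  P^+=[0.0337]
step 2: x^-=[-0.8827]  P^-=[0.1237]  H_jac=[-1.7654]  S=[0.8055]  K=[-0.2711]  nu=[-3.2892]  x^+=[0.0089]  P^+=[0.0645]

K[0,0] = -0.2711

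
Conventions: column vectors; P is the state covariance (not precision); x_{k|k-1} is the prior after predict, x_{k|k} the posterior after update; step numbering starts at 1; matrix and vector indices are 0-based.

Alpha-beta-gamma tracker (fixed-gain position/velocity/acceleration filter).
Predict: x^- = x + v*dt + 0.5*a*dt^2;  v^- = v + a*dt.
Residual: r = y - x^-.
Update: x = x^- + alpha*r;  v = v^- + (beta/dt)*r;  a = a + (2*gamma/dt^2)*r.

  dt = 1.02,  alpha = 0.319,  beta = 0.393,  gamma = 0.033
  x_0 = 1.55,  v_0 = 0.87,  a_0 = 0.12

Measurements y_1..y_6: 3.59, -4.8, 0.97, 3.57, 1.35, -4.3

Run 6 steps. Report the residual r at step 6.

resid = -5.6008

step 1: x_pred=2.4998  r=1.0902  x^+=2.8476  v^+=1.4124  a^+=0.1892
step 2: x_pred=4.3867  r=-9.1867  x^+=1.4561  v^+=-1.9342  a^+=-0.3936
step 3: x_pred=-0.7215  r=1.6915  x^+=-0.1819  v^+=-1.6840  a^+=-0.2863
step 4: x_pred=-2.0485  r=5.6185  x^+=-0.2562  v^+=0.1888  a^+=0.0701
step 5: x_pred=-0.0272  r=1.3772  x^+=0.4121  v^+=0.7909  a^+=0.1575
step 6: x_pred=1.3008  r=-5.6008  x^+=-0.4859  v^+=-1.2064  a^+=-0.1978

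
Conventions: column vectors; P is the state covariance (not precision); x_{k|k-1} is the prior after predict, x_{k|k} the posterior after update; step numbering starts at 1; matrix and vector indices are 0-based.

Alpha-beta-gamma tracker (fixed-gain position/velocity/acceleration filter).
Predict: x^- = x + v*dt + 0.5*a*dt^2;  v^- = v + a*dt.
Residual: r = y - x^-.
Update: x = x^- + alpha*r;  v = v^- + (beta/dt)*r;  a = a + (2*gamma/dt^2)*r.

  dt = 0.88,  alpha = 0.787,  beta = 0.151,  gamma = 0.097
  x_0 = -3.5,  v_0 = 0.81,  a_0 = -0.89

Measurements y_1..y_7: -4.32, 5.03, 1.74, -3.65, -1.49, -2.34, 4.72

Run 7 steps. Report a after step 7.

a_post = 1.1278

step 1: x_pred=-3.1318  r=-1.1882  x^+=-4.0669  v^+=-0.1771  a^+=-1.1877
step 2: x_pred=-4.6826  r=9.7126  x^+=2.9612  v^+=0.4444  a^+=1.2455
step 3: x_pred=3.8345  r=-2.0945  x^+=2.1861  v^+=1.1810  a^+=0.7208
step 4: x_pred=3.5045  r=-7.1545  x^+=-2.1261  v^+=0.5877  a^+=-1.0715
step 5: x_pred=-2.0238  r=0.5338  x^+=-1.6037  v^+=-0.2637  a^+=-0.9378
step 6: x_pred=-2.1989  r=-0.1411  x^+=-2.3099  v^+=-1.1132  a^+=-0.9732
step 7: x_pred=-3.6663  r=8.3863  x^+=2.9337  v^+=-0.5305  a^+=1.1278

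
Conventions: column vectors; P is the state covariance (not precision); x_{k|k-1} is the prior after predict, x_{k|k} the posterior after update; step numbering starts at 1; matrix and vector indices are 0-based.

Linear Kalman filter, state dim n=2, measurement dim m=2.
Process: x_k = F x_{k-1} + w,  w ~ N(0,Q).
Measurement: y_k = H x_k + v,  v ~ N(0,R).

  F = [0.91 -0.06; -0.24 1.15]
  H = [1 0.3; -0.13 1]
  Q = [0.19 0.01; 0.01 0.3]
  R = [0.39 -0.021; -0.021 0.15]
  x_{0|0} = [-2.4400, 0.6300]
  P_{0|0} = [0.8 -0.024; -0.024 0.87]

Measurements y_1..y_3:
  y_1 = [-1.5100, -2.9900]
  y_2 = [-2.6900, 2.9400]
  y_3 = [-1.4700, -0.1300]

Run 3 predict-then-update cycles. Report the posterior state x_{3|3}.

x_post = [-1.7223, 0.2431]

step 1: x^-=[-2.2582, 1.3101]  P^-=[0.8582 -0.2502; -0.2502 1.5099]  S=[1.2340 0.0799; 0.0799 1.7395]  K=[0.6501 -0.2379; 0.1072 0.8818]  nu=[0.3552, -4.5937]  x^+=[-0.9347, -2.7025]  P^+=[0.2631 -0.0151; -0.0151 0.1281]
step 2: x^-=[-0.6884, -2.8836]  P^-=[0.4100 -0.0723; -0.0723 0.4929]  S=[0.8009 0.0040; 0.0040 0.6686]  K=[0.4857 -0.1908; 0.0905 0.7507]  nu=[-1.1365, 5.7341]  x^+=[-2.3348, 1.3180]  P^+=[0.1974 -0.0132; -0.0132 0.1090]
step 3: x^-=[-2.2037, 2.0760]  P^-=[0.3553 -0.0546; -0.0546 0.4628]  S=[0.7542 0.0192; 0.0192 0.6330]  K=[0.4538 -0.1730; 0.0929 0.7395]  nu=[0.1109, -2.4925]  x^+=[-1.7223, 0.2431]  P^+=[0.1841 -0.0115; -0.0115 0.1075]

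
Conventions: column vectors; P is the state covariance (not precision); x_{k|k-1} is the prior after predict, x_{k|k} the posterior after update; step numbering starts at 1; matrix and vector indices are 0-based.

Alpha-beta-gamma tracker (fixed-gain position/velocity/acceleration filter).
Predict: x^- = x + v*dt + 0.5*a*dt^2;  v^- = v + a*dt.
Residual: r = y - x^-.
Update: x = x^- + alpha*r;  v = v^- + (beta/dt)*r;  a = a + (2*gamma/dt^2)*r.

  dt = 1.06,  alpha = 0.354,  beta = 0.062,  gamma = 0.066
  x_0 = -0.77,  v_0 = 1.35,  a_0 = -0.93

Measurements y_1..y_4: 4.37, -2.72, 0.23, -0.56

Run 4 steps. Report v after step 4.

step 1: x_pred=0.1385  r=4.2315  x^+=1.6365  v^+=0.6117  a^+=-0.4329
step 2: x_pred=2.0417  r=-4.7617  x^+=0.3560  v^+=-0.1257  a^+=-0.9923
step 3: x_pred=-0.3346  r=0.5646  x^+=-0.1348  v^+=-1.1445  a^+=-0.9260
step 4: x_pred=-1.8681  r=1.3081  x^+=-1.4050  v^+=-2.0495  a^+=-0.7723

v_post = -2.0495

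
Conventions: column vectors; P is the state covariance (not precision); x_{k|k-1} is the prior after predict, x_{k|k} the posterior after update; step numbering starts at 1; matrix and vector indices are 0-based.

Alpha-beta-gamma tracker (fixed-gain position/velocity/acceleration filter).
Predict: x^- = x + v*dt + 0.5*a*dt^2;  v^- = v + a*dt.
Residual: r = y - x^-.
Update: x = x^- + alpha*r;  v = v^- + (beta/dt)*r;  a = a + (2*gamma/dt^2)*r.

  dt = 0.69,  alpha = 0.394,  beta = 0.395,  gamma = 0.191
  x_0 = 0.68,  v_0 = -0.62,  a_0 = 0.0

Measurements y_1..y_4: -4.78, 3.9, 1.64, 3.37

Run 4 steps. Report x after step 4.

x_post = 3.1902

step 1: x_pred=0.2522  r=-5.0322  x^+=-1.7305  v^+=-3.5008  a^+=-4.0376
step 2: x_pred=-5.1072  r=9.0072  x^+=-1.5583  v^+=-1.1304  a^+=3.1893
step 3: x_pred=-1.5791  r=3.2191  x^+=-0.3108  v^+=2.9130  a^+=5.7722
step 4: x_pred=3.0733  r=0.2967  x^+=3.1902  v^+=7.0657  a^+=6.0103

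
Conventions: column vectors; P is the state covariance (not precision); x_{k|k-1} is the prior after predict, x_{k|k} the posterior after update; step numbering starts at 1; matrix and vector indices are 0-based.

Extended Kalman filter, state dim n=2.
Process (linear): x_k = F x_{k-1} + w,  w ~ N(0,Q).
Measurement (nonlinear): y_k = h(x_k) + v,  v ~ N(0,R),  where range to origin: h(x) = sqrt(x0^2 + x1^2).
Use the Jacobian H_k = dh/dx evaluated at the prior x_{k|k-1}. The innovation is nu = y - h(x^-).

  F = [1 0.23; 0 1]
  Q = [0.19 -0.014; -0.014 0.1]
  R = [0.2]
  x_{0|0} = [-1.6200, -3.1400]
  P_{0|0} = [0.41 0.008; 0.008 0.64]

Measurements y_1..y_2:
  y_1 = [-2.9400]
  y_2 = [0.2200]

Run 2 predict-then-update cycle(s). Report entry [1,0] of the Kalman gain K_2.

K[1,0] = 0.3904

step 1: x^-=[-2.3422, -3.1400]  P^-=[0.6375 0.1412; 0.1412 0.7400]  H_jac=[-0.5979 -0.8016]  S=[1.0387]  K=[-0.4759; -0.6523]  nu=[-6.8573]  x^+=[0.9215, 1.3332]  P^+=[0.4022 -0.1813; -0.1813 0.2980]
step 2: x^-=[1.2281, 1.3332]  P^-=[0.5246 -0.1268; -0.1268 0.3980]  H_jac=[0.6775 0.7355]  S=[0.5298]  K=[0.4949; 0.3904]  nu=[-1.5927]  x^+=[0.4399, 0.7114]  P^+=[0.3948 -0.2291; -0.2291 0.3172]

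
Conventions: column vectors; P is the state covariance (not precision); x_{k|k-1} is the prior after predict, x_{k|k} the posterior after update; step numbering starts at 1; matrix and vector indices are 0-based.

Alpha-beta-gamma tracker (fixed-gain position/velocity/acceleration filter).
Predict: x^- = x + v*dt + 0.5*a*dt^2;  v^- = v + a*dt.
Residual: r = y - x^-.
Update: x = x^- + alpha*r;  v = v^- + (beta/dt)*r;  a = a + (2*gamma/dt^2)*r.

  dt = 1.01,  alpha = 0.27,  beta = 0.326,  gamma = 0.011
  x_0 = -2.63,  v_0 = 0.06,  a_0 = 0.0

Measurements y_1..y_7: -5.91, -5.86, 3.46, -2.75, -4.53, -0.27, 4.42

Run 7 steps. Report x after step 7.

step 1: x_pred=-2.5694  r=-3.3406  x^+=-3.4714  v^+=-1.0183  a^+=-0.0720
step 2: x_pred=-4.5365  r=-1.3235  x^+=-4.8939  v^+=-1.5182  a^+=-0.1006
step 3: x_pred=-6.4786  r=9.9386  x^+=-3.7951  v^+=1.5881  a^+=0.1138
step 4: x_pred=-2.1331  r=-0.6169  x^+=-2.2997  v^+=1.5039  a^+=0.1004
step 5: x_pred=-0.7295  r=-3.8005  x^+=-1.7557  v^+=0.3787  a^+=0.0185
step 6: x_pred=-1.3638  r=1.0938  x^+=-1.0685  v^+=0.7504  a^+=0.0421
step 7: x_pred=-0.2891  r=4.7091  x^+=0.9823  v^+=2.3128  a^+=0.1436

x_post = 0.9823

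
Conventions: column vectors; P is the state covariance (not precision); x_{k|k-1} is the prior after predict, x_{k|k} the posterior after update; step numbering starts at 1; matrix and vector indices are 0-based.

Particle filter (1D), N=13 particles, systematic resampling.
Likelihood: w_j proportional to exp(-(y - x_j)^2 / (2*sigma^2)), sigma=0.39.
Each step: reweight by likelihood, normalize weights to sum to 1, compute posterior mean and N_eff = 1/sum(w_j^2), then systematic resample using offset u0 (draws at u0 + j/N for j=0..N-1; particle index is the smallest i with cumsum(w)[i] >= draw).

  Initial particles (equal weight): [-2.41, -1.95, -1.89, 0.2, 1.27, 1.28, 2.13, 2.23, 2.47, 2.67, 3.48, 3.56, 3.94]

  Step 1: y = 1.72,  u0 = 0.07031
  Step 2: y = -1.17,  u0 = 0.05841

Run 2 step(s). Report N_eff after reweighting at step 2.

N_eff = 5.9617

step 1: w=[0.0000, 0.0000, 0.0000, 0.0002, 0.2281, 0.2349, 0.2554, 0.1887, 0.0698, 0.0228, 0.0000, 0.0000, 0.0000]  mean=1.7888  Neff=4.6855  idx=[4, 4, 4, 5, 5, 5, 6, 6, 6, 7, 7, 8, 9]
step 2: w=[0.1800, 0.1800, 0.1800, 0.1533, 0.1533, 0.1533, 0.0000, 0.0000, 0.0000, 0.0000, 0.0000, 0.0000, 0.0000]  mean=1.2746  Neff=5.9617  idx=[0, 0, 1, 1, 2, 2, 2, 3, 3, 4, 4, 5, 5]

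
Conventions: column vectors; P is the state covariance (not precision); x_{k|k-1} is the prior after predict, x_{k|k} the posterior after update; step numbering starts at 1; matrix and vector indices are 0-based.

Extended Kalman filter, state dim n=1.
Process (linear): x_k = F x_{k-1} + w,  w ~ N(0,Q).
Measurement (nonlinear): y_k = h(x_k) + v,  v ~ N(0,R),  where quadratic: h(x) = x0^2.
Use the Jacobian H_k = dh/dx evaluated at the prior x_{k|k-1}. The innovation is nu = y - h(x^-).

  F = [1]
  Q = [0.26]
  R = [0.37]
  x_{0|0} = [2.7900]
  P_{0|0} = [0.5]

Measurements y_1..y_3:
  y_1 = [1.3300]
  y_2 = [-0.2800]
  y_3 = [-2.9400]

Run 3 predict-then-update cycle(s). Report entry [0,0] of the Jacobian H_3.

step 1: x^-=[2.7900]  P^-=[0.7600]  H_jac=[5.5800]  S=[24.0337]  K=[0.1765]  nu=[-6.4541]  x^+=[1.6512]  P^+=[0.0117]
step 2: x^-=[1.6512]  P^-=[0.2717]  H_jac=[3.3023]  S=[3.3330]  K=[0.2692]  nu=[-3.0063]  x^+=[0.8419]  P^+=[0.0302]
step 3: x^-=[0.8419]  P^-=[0.2902]  H_jac=[1.6837]  S=[1.1926]  K=[0.4097]  nu=[-3.6487]  x^+=[-0.6529]  P^+=[0.0900]

H_jac[0,0] = 1.6837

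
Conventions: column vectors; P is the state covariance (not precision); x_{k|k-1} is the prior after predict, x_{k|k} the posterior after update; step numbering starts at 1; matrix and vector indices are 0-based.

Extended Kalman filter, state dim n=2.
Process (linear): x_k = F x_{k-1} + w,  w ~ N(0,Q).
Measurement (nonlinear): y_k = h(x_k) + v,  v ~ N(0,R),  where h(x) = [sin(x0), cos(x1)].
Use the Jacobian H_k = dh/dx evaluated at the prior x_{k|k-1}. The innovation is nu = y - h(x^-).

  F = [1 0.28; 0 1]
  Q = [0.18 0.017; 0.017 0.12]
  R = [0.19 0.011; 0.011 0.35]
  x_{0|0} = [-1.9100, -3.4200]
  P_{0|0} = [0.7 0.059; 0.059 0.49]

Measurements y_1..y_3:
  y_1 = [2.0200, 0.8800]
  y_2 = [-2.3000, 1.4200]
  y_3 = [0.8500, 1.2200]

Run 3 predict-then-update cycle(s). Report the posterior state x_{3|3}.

step 1: x^-=[-2.8676, -3.4200]  P^-=[0.9515 0.2132; 0.2132 0.6100]  H_jac=[-0.9627 0.0000; 0.0000 -0.2748]  S=[1.0718 0.0674; 0.0674 0.3961]  K=[-0.8544 -0.0025; -0.1667 -0.3949]  nu=[2.2906, 1.8415]  x^+=[-4.8294, -4.5290]  P^+=[0.1687 0.0374; 0.0374 0.5096]
step 2: x^-=[-6.0975, -4.5290]  P^-=[0.4096 0.1971; 0.1971 0.6296]  H_jac=[0.9828 0.0000; 0.0000 -0.9832]  S=[0.5856 -0.1795; -0.1795 0.9586]  K=[0.6635 -0.0779; 0.1410 -0.6193]  nu=[-2.4846, 1.6024]  x^+=[-7.8709, -5.8717]  P^+=[0.1274 0.0203; 0.0203 0.2189]
step 3: x^-=[-9.5150, -5.8717]  P^-=[0.3359 0.0986; 0.0986 0.3389]  H_jac=[-0.9959 0.0000; 0.0000 -0.4000]  S=[0.5232 0.0503; 0.0503 0.4042]  K=[-0.6377 -0.0183; -0.1574 -0.3158]  nu=[0.7599, 0.3035]  x^+=[-10.0051, -6.0871]  P^+=[0.1219 0.0335; 0.0335 0.2806]

x_post = [-10.0051, -6.0871]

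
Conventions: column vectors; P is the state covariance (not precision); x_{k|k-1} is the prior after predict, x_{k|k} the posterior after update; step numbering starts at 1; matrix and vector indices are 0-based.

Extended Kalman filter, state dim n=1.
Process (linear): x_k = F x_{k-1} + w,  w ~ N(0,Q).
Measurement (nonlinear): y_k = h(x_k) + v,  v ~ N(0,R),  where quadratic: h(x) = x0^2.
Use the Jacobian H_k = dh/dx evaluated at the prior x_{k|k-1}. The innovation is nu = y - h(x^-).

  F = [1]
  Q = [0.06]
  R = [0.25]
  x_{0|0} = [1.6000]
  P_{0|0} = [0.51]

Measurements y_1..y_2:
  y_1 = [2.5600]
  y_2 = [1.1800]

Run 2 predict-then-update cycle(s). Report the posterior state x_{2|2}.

x_post = [1.2664]

step 1: x^-=[1.6000]  P^-=[0.5700]  H_jac=[3.2000]  S=[6.0868]  K=[0.2997]  nu=[-0.0000]  x^+=[1.6000]  P^+=[0.0234]
step 2: x^-=[1.6000]  P^-=[0.0834]  H_jac=[3.2000]  S=[1.1041]  K=[0.2417]  nu=[-1.3800]  x^+=[1.2664]  P^+=[0.0189]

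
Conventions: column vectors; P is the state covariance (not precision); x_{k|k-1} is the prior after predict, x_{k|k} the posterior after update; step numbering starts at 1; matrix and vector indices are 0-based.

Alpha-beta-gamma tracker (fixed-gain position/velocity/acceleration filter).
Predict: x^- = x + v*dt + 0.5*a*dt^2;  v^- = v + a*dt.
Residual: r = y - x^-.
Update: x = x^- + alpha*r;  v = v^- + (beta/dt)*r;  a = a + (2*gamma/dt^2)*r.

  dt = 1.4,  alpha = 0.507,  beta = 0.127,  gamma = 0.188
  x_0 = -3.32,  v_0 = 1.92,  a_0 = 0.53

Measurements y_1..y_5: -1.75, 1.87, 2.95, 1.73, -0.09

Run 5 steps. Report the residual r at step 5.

resid = -4.6255

step 1: x_pred=-0.1126  r=-1.6374  x^+=-0.9428  v^+=2.5135  a^+=0.2159
step 2: x_pred=2.7877  r=-0.9177  x^+=2.3224  v^+=2.7325  a^+=0.0398
step 3: x_pred=6.1869  r=-3.2369  x^+=4.5458  v^+=2.4946  a^+=-0.5811
step 4: x_pred=7.4688  r=-5.7388  x^+=4.5592  v^+=1.1605  a^+=-1.6820
step 5: x_pred=4.5355  r=-4.6255  x^+=2.1904  v^+=-1.6139  a^+=-2.5694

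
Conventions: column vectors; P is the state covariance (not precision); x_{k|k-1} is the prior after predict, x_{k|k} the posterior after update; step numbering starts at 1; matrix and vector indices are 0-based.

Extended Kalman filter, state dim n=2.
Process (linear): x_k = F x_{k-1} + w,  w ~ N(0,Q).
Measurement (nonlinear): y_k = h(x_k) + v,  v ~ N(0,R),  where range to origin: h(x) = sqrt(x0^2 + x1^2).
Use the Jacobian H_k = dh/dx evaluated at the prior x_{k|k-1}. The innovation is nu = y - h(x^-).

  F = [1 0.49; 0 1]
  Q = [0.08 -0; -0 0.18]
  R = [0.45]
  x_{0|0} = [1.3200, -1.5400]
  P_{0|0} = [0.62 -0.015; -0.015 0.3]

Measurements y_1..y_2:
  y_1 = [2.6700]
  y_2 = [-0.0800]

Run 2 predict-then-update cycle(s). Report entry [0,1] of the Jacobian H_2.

step 1: x^-=[0.5654, -1.5400]  P^-=[0.7573 0.1320; 0.1320 0.4800]  H_jac=[0.3446 -0.9387]  S=[0.8775]  K=[0.1562; -0.4616]  nu=[1.0295]  x^+=[0.7262, -2.0152]  P^+=[0.7359 0.1953; 0.1953 0.2930]
step 2: x^-=[-0.2612, -2.0152]  P^-=[1.0776 0.3389; 0.3389 0.4730]  H_jac=[-0.1286 -0.9917]  S=[1.0194]  K=[-0.4656; -0.5029]  nu=[-2.1121]  x^+=[0.7221, -0.9531]  P^+=[0.8567 0.1002; 0.1002 0.2152]

H_jac[0,1] = -0.9917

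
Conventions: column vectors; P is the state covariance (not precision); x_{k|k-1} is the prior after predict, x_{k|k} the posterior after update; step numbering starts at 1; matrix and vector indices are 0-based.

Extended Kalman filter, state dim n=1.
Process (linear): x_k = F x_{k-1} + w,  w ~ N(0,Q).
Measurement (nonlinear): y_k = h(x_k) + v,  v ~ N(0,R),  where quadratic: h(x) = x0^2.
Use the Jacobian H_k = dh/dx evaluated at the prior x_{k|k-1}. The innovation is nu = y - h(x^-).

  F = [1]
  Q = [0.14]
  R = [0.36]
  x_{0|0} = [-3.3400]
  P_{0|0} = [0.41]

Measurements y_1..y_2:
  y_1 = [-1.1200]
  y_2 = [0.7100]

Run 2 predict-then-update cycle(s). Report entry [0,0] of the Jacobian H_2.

step 1: x^-=[-3.3400]  P^-=[0.5500]  H_jac=[-6.6800]  S=[24.9023]  K=[-0.1475]  nu=[-12.2756]  x^+=[-1.5289]  P^+=[0.0080]
step 2: x^-=[-1.5289]  P^-=[0.1480]  H_jac=[-3.0578]  S=[1.7434]  K=[-0.2595]  nu=[-1.6275]  x^+=[-1.1066]  P^+=[0.0306]

H_jac[0,0] = -3.0578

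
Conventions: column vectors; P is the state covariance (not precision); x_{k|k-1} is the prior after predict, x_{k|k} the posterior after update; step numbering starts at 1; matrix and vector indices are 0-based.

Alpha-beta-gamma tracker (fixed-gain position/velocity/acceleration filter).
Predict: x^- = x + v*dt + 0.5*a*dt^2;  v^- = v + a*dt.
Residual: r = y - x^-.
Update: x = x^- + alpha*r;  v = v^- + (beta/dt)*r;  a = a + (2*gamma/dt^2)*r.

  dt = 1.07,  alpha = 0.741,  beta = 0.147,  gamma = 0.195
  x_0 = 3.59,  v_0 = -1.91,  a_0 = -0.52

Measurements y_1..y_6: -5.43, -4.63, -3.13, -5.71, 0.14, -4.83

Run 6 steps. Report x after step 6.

step 1: x_pred=1.2486  r=-6.6786  x^+=-3.7002  v^+=-3.3839  a^+=-2.7950
step 2: x_pred=-8.9210  r=4.2910  x^+=-5.7414  v^+=-5.7851  a^+=-1.3333
step 3: x_pred=-12.6947  r=9.5647  x^+=-5.6072  v^+=-5.8977  a^+=1.9248
step 4: x_pred=-10.8159  r=5.1059  x^+=-7.0324  v^+=-3.1367  a^+=3.6641
step 5: x_pred=-8.2912  r=8.4312  x^+=-2.0437  v^+=1.9422  a^+=6.5361
step 6: x_pred=3.7761  r=-8.6061  x^+=-2.6010  v^+=7.7535  a^+=3.6045

x_post = -2.6010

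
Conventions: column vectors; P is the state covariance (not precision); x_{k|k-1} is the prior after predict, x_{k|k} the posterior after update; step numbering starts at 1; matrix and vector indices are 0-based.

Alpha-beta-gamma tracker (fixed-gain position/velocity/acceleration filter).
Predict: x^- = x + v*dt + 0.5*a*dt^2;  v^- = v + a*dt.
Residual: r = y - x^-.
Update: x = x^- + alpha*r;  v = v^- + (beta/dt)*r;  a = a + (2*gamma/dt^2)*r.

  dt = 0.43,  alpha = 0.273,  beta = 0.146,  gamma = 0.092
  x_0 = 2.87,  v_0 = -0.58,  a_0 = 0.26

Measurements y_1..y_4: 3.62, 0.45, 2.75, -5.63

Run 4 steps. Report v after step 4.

v_post = -3.4797

step 1: x_pred=2.6446  r=0.9754  x^+=2.9109  v^+=-0.1370  a^+=1.2306
step 2: x_pred=2.9658  r=-2.5158  x^+=2.2790  v^+=-0.4621  a^+=-1.2729
step 3: x_pred=1.9626  r=0.7874  x^+=2.1776  v^+=-0.7420  a^+=-0.4893
step 4: x_pred=1.8132  r=-7.4432  x^+=-0.2188  v^+=-3.4797  a^+=-7.8963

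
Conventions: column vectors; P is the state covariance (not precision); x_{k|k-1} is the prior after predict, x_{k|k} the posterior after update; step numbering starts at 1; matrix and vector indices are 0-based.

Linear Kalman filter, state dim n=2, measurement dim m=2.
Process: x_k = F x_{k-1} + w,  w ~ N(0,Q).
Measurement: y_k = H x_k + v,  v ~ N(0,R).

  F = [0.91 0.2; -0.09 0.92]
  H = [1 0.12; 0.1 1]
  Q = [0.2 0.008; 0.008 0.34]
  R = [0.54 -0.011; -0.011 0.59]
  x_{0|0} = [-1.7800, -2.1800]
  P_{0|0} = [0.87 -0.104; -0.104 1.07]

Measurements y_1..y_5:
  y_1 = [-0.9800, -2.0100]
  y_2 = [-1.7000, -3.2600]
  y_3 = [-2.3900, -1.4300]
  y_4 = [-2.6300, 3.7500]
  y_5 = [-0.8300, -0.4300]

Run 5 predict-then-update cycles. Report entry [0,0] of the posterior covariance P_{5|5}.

P_post[0,0] = 0.2275

step 1: x^-=[-2.0558, -1.8454]  P^-=[0.9254 0.0484; 0.0484 1.2699]  S=[1.4953 0.2829; 0.2829 1.8789]  K=[0.6264 -0.0193; 0.0061 0.6776]  nu=[1.2972, 0.0410]  x^+=[-1.2440, -1.8097]  P^+=[0.3448 -0.0528; -0.0528 0.4050]
step 2: x^-=[-1.4940, -1.5530]  P^-=[0.4825 0.0111; 0.0111 0.6943]  S=[1.0352 0.1318; 0.1318 1.2913]  K=[0.4676 -0.0018; 0.0229 0.5362]  nu=[-0.0197, -1.5576]  x^+=[-1.5004, -2.3886]  P^+=[0.2564 -0.0318; -0.0318 0.3193]
step 3: x^-=[-1.8431, -2.0625]  P^-=[0.4135 0.0197; 0.0197 0.6176]  S=[0.9671 0.1244; 0.1244 1.2157]  K=[0.4292 0.0063; 0.0319 0.5064]  nu=[-0.2994, 0.8168]  x^+=[-1.9664, -1.6584]  P^+=[0.2346 -0.0245; -0.0245 0.3009]
step 4: x^-=[-2.1211, -1.3488]  P^-=[0.3974 0.0241; 0.0241 0.6006]  S=[0.9519 0.1252; 0.1252 1.1994]  K=[0.4193 0.0095; 0.0354 0.4991]  nu=[-0.3470, 5.3109]  x^+=[-2.2164, 1.2895]  P^+=[0.2290 -0.0219; -0.0219 0.2963]
step 5: x^-=[-1.7591, 1.3858]  P^-=[0.3935 0.0258; 0.0258 0.5962]  S=[0.9482 0.1260; 0.1260 1.1953]  K=[0.4168 0.0106; 0.0366 0.4971]  nu=[0.7628, -1.6399]  x^+=[-1.4585, 0.5985]  P^+=[0.2275 -0.0211; -0.0211 0.2950]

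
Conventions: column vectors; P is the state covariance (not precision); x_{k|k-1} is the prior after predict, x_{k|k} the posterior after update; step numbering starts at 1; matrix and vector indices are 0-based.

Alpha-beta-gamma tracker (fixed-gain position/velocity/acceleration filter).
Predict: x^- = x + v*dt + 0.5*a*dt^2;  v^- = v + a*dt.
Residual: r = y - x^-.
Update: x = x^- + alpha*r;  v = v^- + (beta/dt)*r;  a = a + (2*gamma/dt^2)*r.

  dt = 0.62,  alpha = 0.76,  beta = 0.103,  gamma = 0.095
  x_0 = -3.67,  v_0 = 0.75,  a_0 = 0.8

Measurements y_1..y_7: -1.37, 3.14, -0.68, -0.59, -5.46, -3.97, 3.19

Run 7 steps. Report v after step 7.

step 1: x_pred=-3.0512  r=1.6812  x^+=-1.7735  v^+=1.5253  a^+=1.6310
step 2: x_pred=-0.5143  r=3.6543  x^+=2.2630  v^+=3.1436  a^+=3.4372
step 3: x_pred=4.8726  r=-5.5526  x^+=0.6526  v^+=4.3523  a^+=0.6927
step 4: x_pred=3.4842  r=-4.0742  x^+=0.3878  v^+=4.1049  a^+=-1.3211
step 5: x_pred=2.6789  r=-8.1389  x^+=-3.5067  v^+=1.9337  a^+=-5.3439
step 6: x_pred=-3.3349  r=-0.6351  x^+=-3.8176  v^+=-1.4850  a^+=-5.6579
step 7: x_pred=-5.8257  r=9.0157  x^+=1.0262  v^+=-3.4951  a^+=-1.2016

v_post = -3.4951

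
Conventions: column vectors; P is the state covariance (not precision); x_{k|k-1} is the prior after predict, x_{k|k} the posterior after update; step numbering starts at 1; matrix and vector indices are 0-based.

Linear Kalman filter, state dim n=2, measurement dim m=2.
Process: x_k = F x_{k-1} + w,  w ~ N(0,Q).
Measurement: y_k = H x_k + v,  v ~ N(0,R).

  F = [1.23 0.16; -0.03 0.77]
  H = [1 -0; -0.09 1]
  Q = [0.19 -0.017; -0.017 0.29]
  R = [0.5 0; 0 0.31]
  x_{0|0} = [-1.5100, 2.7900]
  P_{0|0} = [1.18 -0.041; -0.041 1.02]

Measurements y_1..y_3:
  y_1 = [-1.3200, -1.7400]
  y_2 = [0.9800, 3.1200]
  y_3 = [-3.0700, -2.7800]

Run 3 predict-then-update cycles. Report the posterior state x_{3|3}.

x_post = [-1.5933, -1.1218]

step 1: x^-=[-1.4109, 2.1936]  P^-=[1.9852 0.0265; 0.0265 0.8977]  S=[2.4852 -0.1522; -0.1522 1.2190]  K=[0.7973 -0.0253; 0.0561 0.7415]  nu=[0.0909, -4.0606]  x^+=[-1.2357, -0.8121]  P^+=[0.3986 0.0280; 0.0280 0.2324]
step 2: x^-=[-1.6498, -0.5882]  P^-=[0.8101 0.0233; 0.0233 0.4268]  S=[1.3101 -0.0496; -0.0496 0.7392]  K=[0.6174 -0.0257; 0.0397 0.5773]  nu=[2.6298, 3.5597]  x^+=[-0.1176, 1.5709]  P^+=[0.3087 0.0198; 0.0198 0.1807]
step 3: x^-=[0.1067, 1.2131]  P^-=[0.6694 0.0126; 0.0126 0.3965]  S=[1.1694 -0.0477; -0.0477 0.7097]  K=[0.5713 -0.0288; 0.0336 0.5594]  nu=[-3.1767, -3.9835]  x^+=[-1.5933, -1.1218]  P^+=[0.2856 0.0168; 0.0168 0.1749]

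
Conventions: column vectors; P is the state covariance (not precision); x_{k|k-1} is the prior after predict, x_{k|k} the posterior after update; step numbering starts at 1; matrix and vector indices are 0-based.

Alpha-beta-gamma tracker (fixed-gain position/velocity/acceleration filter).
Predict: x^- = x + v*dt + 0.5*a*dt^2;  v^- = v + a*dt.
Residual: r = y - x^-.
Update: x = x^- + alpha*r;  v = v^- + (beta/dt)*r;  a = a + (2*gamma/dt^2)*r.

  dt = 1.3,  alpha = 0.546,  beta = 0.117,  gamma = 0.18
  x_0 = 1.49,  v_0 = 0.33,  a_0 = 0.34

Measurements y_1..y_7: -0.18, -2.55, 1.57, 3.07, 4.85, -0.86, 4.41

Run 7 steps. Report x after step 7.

x_post = 4.3833

step 1: x_pred=2.2063  r=-2.3863  x^+=0.9034  v^+=0.5572  a^+=-0.1683
step 2: x_pred=1.4855  r=-4.0355  x^+=-0.7179  v^+=-0.0248  a^+=-1.0280
step 3: x_pred=-1.6187  r=3.1887  x^+=0.1223  v^+=-1.0742  a^+=-0.3487
step 4: x_pred=-1.5688  r=4.6388  x^+=0.9640  v^+=-1.1100  a^+=0.6394
step 5: x_pred=0.0613  r=4.7887  x^+=2.6759  v^+=0.1522  a^+=1.6595
step 6: x_pred=4.2761  r=-5.1361  x^+=1.4718  v^+=1.8473  a^+=0.5654
step 7: x_pred=4.3511  r=0.0589  x^+=4.3833  v^+=2.5877  a^+=0.5780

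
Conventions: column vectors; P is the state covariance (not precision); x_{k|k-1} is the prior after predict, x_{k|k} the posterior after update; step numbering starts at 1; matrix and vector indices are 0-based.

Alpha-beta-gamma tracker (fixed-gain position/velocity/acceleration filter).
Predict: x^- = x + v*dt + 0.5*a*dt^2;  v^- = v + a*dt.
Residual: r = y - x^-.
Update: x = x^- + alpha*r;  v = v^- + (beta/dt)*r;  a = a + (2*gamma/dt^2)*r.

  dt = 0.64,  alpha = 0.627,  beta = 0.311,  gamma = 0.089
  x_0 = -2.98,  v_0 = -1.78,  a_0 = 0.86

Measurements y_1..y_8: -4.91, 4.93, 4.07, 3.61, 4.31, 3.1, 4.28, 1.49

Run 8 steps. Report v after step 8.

v_post = -4.9485

step 1: x_pred=-3.9431  r=-0.9669  x^+=-4.5493  v^+=-1.6995  a^+=0.4398
step 2: x_pred=-5.5469  r=10.4769  x^+=1.0221  v^+=3.6731  a^+=4.9928
step 3: x_pred=4.3954  r=-0.3254  x^+=4.1914  v^+=6.7104  a^+=4.8513
step 4: x_pred=9.4796  r=-5.8696  x^+=5.7994  v^+=6.9630  a^+=2.3006
step 5: x_pred=10.7268  r=-6.4168  x^+=6.7035  v^+=5.3172  a^+=-0.4880
step 6: x_pred=10.0065  r=-6.9065  x^+=5.6761  v^+=1.6487  a^+=-3.4893
step 7: x_pred=6.0167  r=-1.7367  x^+=4.9278  v^+=-1.4284  a^+=-4.2441
step 8: x_pred=3.1445  r=-1.6545  x^+=2.1071  v^+=-4.9485  a^+=-4.9630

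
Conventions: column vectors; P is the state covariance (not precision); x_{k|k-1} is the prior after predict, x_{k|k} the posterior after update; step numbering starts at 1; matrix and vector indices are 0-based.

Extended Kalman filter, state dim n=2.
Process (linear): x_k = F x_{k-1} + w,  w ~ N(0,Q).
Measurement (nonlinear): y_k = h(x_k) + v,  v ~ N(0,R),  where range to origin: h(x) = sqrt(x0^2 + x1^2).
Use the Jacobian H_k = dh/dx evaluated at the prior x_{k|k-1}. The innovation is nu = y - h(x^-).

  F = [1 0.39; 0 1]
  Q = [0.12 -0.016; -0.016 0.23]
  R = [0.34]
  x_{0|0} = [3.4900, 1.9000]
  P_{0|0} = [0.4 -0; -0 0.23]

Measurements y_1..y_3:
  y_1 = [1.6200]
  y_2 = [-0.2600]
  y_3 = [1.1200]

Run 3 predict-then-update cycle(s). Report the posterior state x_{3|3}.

x_post = [1.2006, -0.1216]

step 1: x^-=[4.2310, 1.9000]  P^-=[0.5550 0.0737; 0.0737 0.4600]  H_jac=[0.9122 0.4097]  S=[0.9341]  K=[0.5743; 0.2737]  nu=[-3.0180]  x^+=[2.4977, 1.0740]  P^+=[0.2469 -0.0731; -0.0731 0.3900]
step 2: x^-=[2.9166, 1.0740]  P^-=[0.3692 0.0630; 0.0630 0.6200]  H_jac=[0.9384 0.3455]  S=[0.7800]  K=[0.4721; 0.3505]  nu=[-3.3680]  x^+=[1.3267, -0.1064]  P^+=[0.1954 -0.0661; -0.0661 0.5242]
step 3: x^-=[1.2852, -0.1064]  P^-=[0.3436 0.1224; 0.1224 0.7542]  H_jac=[0.9966 -0.0825]  S=[0.6662]  K=[0.4988; 0.0897]  nu=[-0.1696]  x^+=[1.2006, -0.1216]  P^+=[0.1778 0.0926; 0.0926 0.7489]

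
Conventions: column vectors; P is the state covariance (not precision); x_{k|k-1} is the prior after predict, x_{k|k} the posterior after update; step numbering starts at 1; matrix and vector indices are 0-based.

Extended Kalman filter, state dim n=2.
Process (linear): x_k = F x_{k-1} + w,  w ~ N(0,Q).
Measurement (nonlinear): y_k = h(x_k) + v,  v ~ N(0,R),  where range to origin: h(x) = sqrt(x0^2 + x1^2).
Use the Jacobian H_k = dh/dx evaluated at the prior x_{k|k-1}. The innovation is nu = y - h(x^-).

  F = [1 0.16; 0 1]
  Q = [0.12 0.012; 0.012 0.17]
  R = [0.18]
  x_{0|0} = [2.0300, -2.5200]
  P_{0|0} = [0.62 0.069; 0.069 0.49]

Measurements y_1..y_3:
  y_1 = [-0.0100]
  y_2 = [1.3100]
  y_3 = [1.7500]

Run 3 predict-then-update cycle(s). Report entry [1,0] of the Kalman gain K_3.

step 1: x^-=[1.6268, -2.5200]  P^-=[0.7746 0.1594; 0.1594 0.6600]  H_jac=[0.5424 -0.8401]  S=[0.7285]  K=[0.3929; -0.6425]  nu=[-3.0095]  x^+=[0.4444, -0.5864]  P^+=[0.6622 0.3433; 0.3433 0.3593]
step 2: x^-=[0.3506, -0.5864]  P^-=[0.9012 0.4128; 0.4128 0.5293]  H_jac=[0.5132 -0.8583]  S=[0.4436]  K=[0.2439; -0.5465]  nu=[0.6268]  x^+=[0.5034, -0.9289]  P^+=[0.8748 0.4719; 0.4719 0.3968]
step 3: x^-=[0.3548, -0.9289]  P^-=[1.1560 0.5474; 0.5474 0.5668]  H_jac=[0.3568 -0.9342]  S=[0.4569]  K=[-0.2164; -0.7314]  nu=[0.7556]  x^+=[0.1913, -1.4816]  P^+=[1.1346 0.4751; 0.4751 0.3224]

K[1,0] = -0.7314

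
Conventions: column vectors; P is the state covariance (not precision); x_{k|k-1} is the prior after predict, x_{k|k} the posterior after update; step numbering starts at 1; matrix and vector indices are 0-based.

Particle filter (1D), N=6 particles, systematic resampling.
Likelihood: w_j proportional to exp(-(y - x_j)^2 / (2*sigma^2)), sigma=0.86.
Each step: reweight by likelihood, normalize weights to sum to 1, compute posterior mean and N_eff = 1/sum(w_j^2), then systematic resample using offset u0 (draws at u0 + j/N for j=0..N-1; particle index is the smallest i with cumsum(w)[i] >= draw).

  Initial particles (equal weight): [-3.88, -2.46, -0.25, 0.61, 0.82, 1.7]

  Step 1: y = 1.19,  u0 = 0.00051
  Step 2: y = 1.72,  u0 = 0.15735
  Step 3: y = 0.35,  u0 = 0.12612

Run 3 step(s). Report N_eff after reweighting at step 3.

step 1: w=[0.0000, 0.0000, 0.0881, 0.2852, 0.3264, 0.3003]  mean=0.9299  Neff=3.4992  idx=[2, 3, 3, 4, 4, 5]
step 2: w=[0.0234, 0.1403, 0.1403, 0.1867, 0.1867, 0.3227]  mean=1.0200  Neff=4.6793  idx=[1, 3, 3, 4, 5, 5]
step 3: w=[0.2317, 0.2089, 0.2089, 0.2089, 0.0708, 0.0708]  mean=0.8959  Neff=5.1373  idx=[0, 1, 2, 2, 3, 5]

N_eff = 5.1373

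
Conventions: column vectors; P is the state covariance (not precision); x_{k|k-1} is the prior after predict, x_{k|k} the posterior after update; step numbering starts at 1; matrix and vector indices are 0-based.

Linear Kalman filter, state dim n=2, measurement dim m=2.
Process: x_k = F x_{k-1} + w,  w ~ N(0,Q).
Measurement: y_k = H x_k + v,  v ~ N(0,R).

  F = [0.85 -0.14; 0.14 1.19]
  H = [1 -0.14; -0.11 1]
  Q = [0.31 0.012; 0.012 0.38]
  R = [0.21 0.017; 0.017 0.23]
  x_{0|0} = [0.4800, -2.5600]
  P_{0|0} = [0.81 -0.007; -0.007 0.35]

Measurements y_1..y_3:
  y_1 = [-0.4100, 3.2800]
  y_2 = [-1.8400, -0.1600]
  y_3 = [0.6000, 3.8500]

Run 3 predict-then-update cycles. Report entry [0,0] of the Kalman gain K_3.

step 1: x^-=[0.7664, -2.9792]  P^-=[0.9038 0.0431; 0.0431 0.8892]  S=[1.1191 -0.1631; -0.1631 1.1206]  K=[0.8121 0.0680; 0.0432 0.7955]  nu=[-1.5935, 6.3435]  x^+=[-0.0965, 1.9983]  P^+=[0.1786 0.0491; 0.0491 0.1891]
step 2: x^-=[-0.3618, 2.3645]  P^-=[0.4310 0.0504; 0.0504 0.6676]  S=[0.6400 -0.0727; -0.0727 0.8918]  K=[0.6690 0.0579; 0.0172 0.7439]  nu=[-1.1472, -2.5643]  x^+=[-1.2778, 0.4373]  P^+=[0.1472 0.0409; 0.0409 0.1759]
step 3: x^-=[-1.1473, 0.3415]  P^-=[0.4101 0.0408; 0.0408 0.6456]  S=[0.6213 -0.0771; -0.0771 0.8716]  K=[0.6574 0.0532; 0.0115 0.7366]  nu=[1.7951, 3.3823]  x^+=[0.2127, 2.8535]  P^+=[0.1445 0.0393; 0.0393 0.1739]

K[0,0] = 0.6574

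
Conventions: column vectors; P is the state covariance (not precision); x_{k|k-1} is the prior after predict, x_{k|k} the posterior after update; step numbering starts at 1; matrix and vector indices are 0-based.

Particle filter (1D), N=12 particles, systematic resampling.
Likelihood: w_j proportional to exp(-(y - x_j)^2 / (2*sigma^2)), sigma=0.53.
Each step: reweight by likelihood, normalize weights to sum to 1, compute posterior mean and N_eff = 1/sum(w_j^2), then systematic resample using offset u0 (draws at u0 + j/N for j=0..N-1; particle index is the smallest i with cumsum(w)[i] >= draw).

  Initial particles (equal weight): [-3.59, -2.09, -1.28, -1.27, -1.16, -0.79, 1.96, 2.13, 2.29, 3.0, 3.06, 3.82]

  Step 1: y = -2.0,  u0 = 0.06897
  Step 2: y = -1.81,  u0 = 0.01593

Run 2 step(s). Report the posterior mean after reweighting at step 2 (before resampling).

step 1: w=[0.0052, 0.4606, 0.1857, 0.1810, 0.1331, 0.0345, 0.0000, 0.0000, 0.0000, 0.0000, 0.0000, 0.0000]  mean=-1.6304  Neff=3.3525  idx=[1, 1, 1, 1, 1, 2, 2, 3, 3, 3, 4, 5]
step 2: w=[0.1091, 0.1091, 0.1091, 0.1091, 0.1091, 0.0761, 0.0761, 0.0746, 0.0746, 0.0746, 0.0591, 0.0197]  mean=-1.7027  Neff=10.9154  idx=[0, 0, 1, 2, 3, 3, 4, 5, 6, 7, 9, 10]

post_mean = -1.7027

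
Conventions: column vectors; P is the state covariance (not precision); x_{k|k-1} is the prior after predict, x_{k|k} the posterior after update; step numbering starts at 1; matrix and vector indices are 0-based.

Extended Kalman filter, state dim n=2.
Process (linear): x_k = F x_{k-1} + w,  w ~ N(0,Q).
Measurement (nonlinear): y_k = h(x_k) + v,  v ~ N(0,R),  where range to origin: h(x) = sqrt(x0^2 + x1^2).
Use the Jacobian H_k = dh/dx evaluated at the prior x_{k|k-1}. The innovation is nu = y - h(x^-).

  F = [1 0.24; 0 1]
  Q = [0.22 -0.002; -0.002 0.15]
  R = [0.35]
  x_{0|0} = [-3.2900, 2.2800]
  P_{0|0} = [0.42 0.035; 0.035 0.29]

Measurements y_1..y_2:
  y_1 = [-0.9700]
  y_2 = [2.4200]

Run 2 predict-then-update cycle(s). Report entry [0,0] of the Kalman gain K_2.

step 1: x^-=[-2.7428, 2.2800]  P^-=[0.6735 0.1026; 0.1026 0.4400]  H_jac=[-0.7690 0.6392]  S=[0.8272]  K=[-0.5468; 0.2446]  nu=[-4.5367]  x^+=[-0.2620, 1.1701]  P^+=[0.4262 0.2133; 0.2133 0.3905]
step 2: x^-=[0.0188, 1.1701]  P^-=[0.7710 0.3050; 0.3050 0.5405]  H_jac=[0.0161 0.9999]  S=[0.9004]  K=[0.3524; 0.6057]  nu=[1.2497]  x^+=[0.4593, 1.9271]  P^+=[0.6592 0.1128; 0.1128 0.2102]

K[0,0] = 0.3524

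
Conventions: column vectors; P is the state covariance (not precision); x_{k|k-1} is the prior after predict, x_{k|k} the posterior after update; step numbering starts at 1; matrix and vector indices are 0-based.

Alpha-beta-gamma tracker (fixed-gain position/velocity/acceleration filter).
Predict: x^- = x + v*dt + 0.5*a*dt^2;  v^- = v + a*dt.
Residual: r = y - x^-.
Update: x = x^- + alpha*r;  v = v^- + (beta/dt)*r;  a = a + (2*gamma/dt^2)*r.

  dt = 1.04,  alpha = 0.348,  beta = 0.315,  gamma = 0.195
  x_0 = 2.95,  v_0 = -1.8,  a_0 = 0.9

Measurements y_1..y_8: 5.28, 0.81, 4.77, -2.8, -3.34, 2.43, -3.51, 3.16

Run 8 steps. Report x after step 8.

step 1: x_pred=1.5647  r=3.7153  x^+=2.8576  v^+=0.2613  a^+=2.2396
step 2: x_pred=4.3406  r=-3.5306  x^+=3.1119  v^+=1.5212  a^+=0.9666
step 3: x_pred=5.2167  r=-0.4467  x^+=5.0612  v^+=2.3911  a^+=0.8055
step 4: x_pred=7.9837  r=-10.7837  x^+=4.2309  v^+=-0.0373  a^+=-3.0828
step 5: x_pred=2.5249  r=-5.8649  x^+=0.4839  v^+=-5.0198  a^+=-5.1976
step 6: x_pred=-7.5475  r=9.9775  x^+=-4.0754  v^+=-7.4033  a^+=-1.5999
step 7: x_pred=-12.6400  r=9.1300  x^+=-9.4628  v^+=-6.3018  a^+=1.6922
step 8: x_pred=-15.1015  r=18.2615  x^+=-8.7465  v^+=0.9892  a^+=8.2769

x_post = -8.7465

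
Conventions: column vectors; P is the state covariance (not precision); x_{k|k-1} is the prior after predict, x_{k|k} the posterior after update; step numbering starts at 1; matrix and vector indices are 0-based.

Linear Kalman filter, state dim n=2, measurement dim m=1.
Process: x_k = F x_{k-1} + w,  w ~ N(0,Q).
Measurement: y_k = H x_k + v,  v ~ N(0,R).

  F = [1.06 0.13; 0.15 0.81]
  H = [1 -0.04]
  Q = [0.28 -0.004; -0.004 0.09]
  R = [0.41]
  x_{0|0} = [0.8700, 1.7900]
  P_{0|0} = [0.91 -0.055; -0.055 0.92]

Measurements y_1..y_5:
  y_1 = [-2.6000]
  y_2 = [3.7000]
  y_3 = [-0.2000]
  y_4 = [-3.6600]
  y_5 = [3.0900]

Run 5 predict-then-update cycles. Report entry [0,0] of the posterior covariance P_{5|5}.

step 1: x^-=[1.1549, 1.5804]  P^-=[1.3029 0.1893; 0.1893 0.7007]  S=[1.6988]  K=[0.7625; 0.0949]  nu=[-3.6917]  x^+=[-1.6598, 1.2300]  P^+=[0.3153 0.0663; 0.0663 0.6854]
step 2: x^-=[-1.5995, 0.7473]  P^-=[0.6641 0.1765; 0.1765 0.5629]  S=[1.0609]  K=[0.6193; 0.1452]  nu=[5.3294]  x^+=[1.7011, 1.5211]  P^+=[0.2572 0.0812; 0.0812 0.5406]
step 3: x^-=[2.0010, 1.4873]  P^-=[0.6005 0.1651; 0.1651 0.4702]  S=[0.9980]  K=[0.5950; 0.1466]  nu=[-2.1415]  x^+=[0.7267, 1.1734]  P^+=[0.2471 0.0780; 0.0780 0.4487]
step 4: x^-=[0.9228, 1.0595]  P^-=[0.5867 0.1511; 0.1511 0.4089]  S=[0.9853]  K=[0.5893; 0.1367]  nu=[-4.5405]  x^+=[-1.7531, 0.4387]  P^+=[0.2445 0.0717; 0.0717 0.3905]
step 5: x^-=[-1.8012, 0.0924]  P^-=[0.5811 0.1389; 0.1389 0.3691]  S=[0.9805]  K=[0.5869; 0.1266]  nu=[4.8949]  x^+=[1.0718, 0.7123]  P^+=[0.2433 0.0661; 0.0661 0.3534]

P_post[0,0] = 0.2433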